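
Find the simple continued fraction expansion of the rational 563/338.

Run the Euclidean algorithm on 563 and 338; the successive quotients are the partial quotients a_0, a_1, ... (each step inverts the fractional part left over by the previous one):
  563 = 1*338 + 225, so a_0 = 1.
  338 = 1*225 + 113, so a_1 = 1.
  225 = 1*113 + 112, so a_2 = 1.
  113 = 1*112 + 1, so a_3 = 1.
  112 = 112*1 + 0, so a_4 = 112.
The remainder reaches 0 after 5 divisions, so the expansion has 5 partial quotients, read off in order.

[1; 1, 1, 1, 112]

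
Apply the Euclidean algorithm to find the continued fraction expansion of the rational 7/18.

[0; 2, 1, 1, 3]

Run the Euclidean algorithm on 7 and 18; the successive quotients are the partial quotients a_0, a_1, ... (each step inverts the fractional part left over by the previous one):
  7 = 0*18 + 7, so a_0 = 0.
  18 = 2*7 + 4, so a_1 = 2.
  7 = 1*4 + 3, so a_2 = 1.
  4 = 1*3 + 1, so a_3 = 1.
  3 = 3*1 + 0, so a_4 = 3.
The remainder reaches 0 after 5 divisions, so the expansion has 5 partial quotients, read off in order.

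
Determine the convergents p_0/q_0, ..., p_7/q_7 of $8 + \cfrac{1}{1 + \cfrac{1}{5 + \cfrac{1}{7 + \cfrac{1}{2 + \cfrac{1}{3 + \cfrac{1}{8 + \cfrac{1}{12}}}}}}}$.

Using the convergent recurrence p_i = a_i*p_{i-1} + p_{i-2}, q_i = a_i*q_{i-1} + q_{i-2} with p_{-2}=0, p_{-1}=1, q_{-2}=1, q_{-1}=0:
  i=0: a_0=8, p_0 = 8*1 + 0 = 8, q_0 = 8*0 + 1 = 1.
  i=1: a_1=1, p_1 = 1*8 + 1 = 9, q_1 = 1*1 + 0 = 1.
  i=2: a_2=5, p_2 = 5*9 + 8 = 53, q_2 = 5*1 + 1 = 6.
  i=3: a_3=7, p_3 = 7*53 + 9 = 380, q_3 = 7*6 + 1 = 43.
  i=4: a_4=2, p_4 = 2*380 + 53 = 813, q_4 = 2*43 + 6 = 92.
  i=5: a_5=3, p_5 = 3*813 + 380 = 2819, q_5 = 3*92 + 43 = 319.
  i=6: a_6=8, p_6 = 8*2819 + 813 = 23365, q_6 = 8*319 + 92 = 2644.
  i=7: a_7=12, p_7 = 12*23365 + 2819 = 283199, q_7 = 12*2644 + 319 = 32047.

8/1, 9/1, 53/6, 380/43, 813/92, 2819/319, 23365/2644, 283199/32047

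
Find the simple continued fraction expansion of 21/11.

[1; 1, 10]

Run the Euclidean algorithm on 21 and 11; the successive quotients are the partial quotients a_0, a_1, ... (each step inverts the fractional part left over by the previous one):
  21 = 1*11 + 10, so a_0 = 1.
  11 = 1*10 + 1, so a_1 = 1.
  10 = 10*1 + 0, so a_2 = 10.
The remainder reaches 0 after 3 divisions, so the expansion has 3 partial quotients, read off in order.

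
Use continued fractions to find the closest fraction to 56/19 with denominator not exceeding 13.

Expand x = 56/19 as a continued fraction with the Euclidean algorithm:
  56 = 2*19 + 18, so a_0 = 2.
  19 = 1*18 + 1, so a_1 = 1.
  18 = 18*1 + 0, so a_2 = 18.
so x = [2; 1, 18].
Convergents (p_i = a_i*p_{i-1} + p_{i-2}, q_i = a_i*q_{i-1} + q_{i-2} with p_{-2}=0, p_{-1}=1, q_{-2}=1, q_{-1}=0), until the denominator exceeds 13:
  i=0: a_0=2, p_0 = 2*1 + 0 = 2, q_0 = 2*0 + 1 = 1.
  i=1: a_1=1, p_1 = 1*2 + 1 = 3, q_1 = 1*1 + 0 = 1.
  i=2: a_2=18, p_2 = 18*3 + 2 = 56, q_2 = 18*1 + 1 = 19.
q_2 = 19 > 13, so the last convergent with denominator <= 13 is p_1/q_1 = 3/1.
The closest fraction with denominator <= 13 is either p_1/q_1 or the intermediate fraction (k*p_1 + p_0)/(k*q_1 + q_0) with the largest k >= 1 whose denominator stays <= 13; these approach x as k grows, and every other convergent or intermediate fraction in range is farther away.
Largest k: floor((13 - q_0)/q_1) = floor((13 - 1)/1) = 12.
That gives (12*3 + 2)/(12*1 + 1) = 38/13.
Compare the errors: |x - 3/1| = |56*1 - 3*19|/(19*1) = 1/19, and |x - 38/13| = |56*13 - 38*19|/(19*13) = 6/247.
Cross-multiplying, 6*19 = 114 < 247 = 1*247, so 6/247 is smaller: the intermediate fraction 38/13 is closer to x than 3/1.

38/13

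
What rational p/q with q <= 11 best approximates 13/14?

Expand x = 13/14 as a continued fraction with the Euclidean algorithm:
  13 = 0*14 + 13, so a_0 = 0.
  14 = 1*13 + 1, so a_1 = 1.
  13 = 13*1 + 0, so a_2 = 13.
so x = [0; 1, 13].
Convergents (p_i = a_i*p_{i-1} + p_{i-2}, q_i = a_i*q_{i-1} + q_{i-2} with p_{-2}=0, p_{-1}=1, q_{-2}=1, q_{-1}=0), until the denominator exceeds 11:
  i=0: a_0=0, p_0 = 0*1 + 0 = 0, q_0 = 0*0 + 1 = 1.
  i=1: a_1=1, p_1 = 1*0 + 1 = 1, q_1 = 1*1 + 0 = 1.
  i=2: a_2=13, p_2 = 13*1 + 0 = 13, q_2 = 13*1 + 1 = 14.
q_2 = 14 > 11, so the last convergent with denominator <= 11 is p_1/q_1 = 1/1.
The closest fraction with denominator <= 11 is either p_1/q_1 or the intermediate fraction (k*p_1 + p_0)/(k*q_1 + q_0) with the largest k >= 1 whose denominator stays <= 11; these approach x as k grows, and every other convergent or intermediate fraction in range is farther away.
Largest k: floor((11 - q_0)/q_1) = floor((11 - 1)/1) = 10.
That gives (10*1 + 0)/(10*1 + 1) = 10/11.
Compare the errors: |x - 1/1| = |13*1 - 1*14|/(14*1) = 1/14, and |x - 10/11| = |13*11 - 10*14|/(14*11) = 3/154.
Cross-multiplying, 3*14 = 42 < 154 = 1*154, so 3/154 is smaller: the intermediate fraction 10/11 is closer to x than 1/1.

10/11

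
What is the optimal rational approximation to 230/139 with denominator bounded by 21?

33/20

Expand x = 230/139 as a continued fraction with the Euclidean algorithm:
  230 = 1*139 + 91, so a_0 = 1.
  139 = 1*91 + 48, so a_1 = 1.
  91 = 1*48 + 43, so a_2 = 1.
  48 = 1*43 + 5, so a_3 = 1.
  43 = 8*5 + 3, so a_4 = 8.
  5 = 1*3 + 2, so a_5 = 1.
  3 = 1*2 + 1, so a_6 = 1.
  2 = 2*1 + 0, so a_7 = 2.
so x = [1; 1, 1, 1, 8, 1, 1, 2].
Convergents (p_i = a_i*p_{i-1} + p_{i-2}, q_i = a_i*q_{i-1} + q_{i-2} with p_{-2}=0, p_{-1}=1, q_{-2}=1, q_{-1}=0), until the denominator exceeds 21:
  i=0: a_0=1, p_0 = 1*1 + 0 = 1, q_0 = 1*0 + 1 = 1.
  i=1: a_1=1, p_1 = 1*1 + 1 = 2, q_1 = 1*1 + 0 = 1.
  i=2: a_2=1, p_2 = 1*2 + 1 = 3, q_2 = 1*1 + 1 = 2.
  i=3: a_3=1, p_3 = 1*3 + 2 = 5, q_3 = 1*2 + 1 = 3.
  i=4: a_4=8, p_4 = 8*5 + 3 = 43, q_4 = 8*3 + 2 = 26.
q_4 = 26 > 21, so the last convergent with denominator <= 21 is p_3/q_3 = 5/3.
The closest fraction with denominator <= 21 is either p_3/q_3 or the intermediate fraction (k*p_3 + p_2)/(k*q_3 + q_2) with the largest k >= 1 whose denominator stays <= 21; these approach x as k grows, and every other convergent or intermediate fraction in range is farther away.
Largest k: floor((21 - q_2)/q_3) = floor((21 - 2)/3) = 6.
That gives (6*5 + 3)/(6*3 + 2) = 33/20.
Compare the errors: |x - 5/3| = |230*3 - 5*139|/(139*3) = 5/417, and |x - 33/20| = |230*20 - 33*139|/(139*20) = 13/2780.
Cross-multiplying, 13*417 = 5421 < 13900 = 5*2780, so 13/2780 is smaller: the intermediate fraction 33/20 is closer to x than 5/3.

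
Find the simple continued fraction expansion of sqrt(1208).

Write x_i = (sqrt(1208) + m_i)/d_i with (m_0, d_0) = (0, 1). a_0 = floor(sqrt(1208)) = 34, since 34^2 = 1156 <= 1208 < 1225 = 35^2.
Iterate m_{i+1} = d_i*a_i - m_i, d_{i+1} = (1208 - m_{i+1}^2)/d_i, a_{i+1} = floor((a_0 + m_{i+1})/d_{i+1}):
  m_1 = 1*34 - 0 = 34, d_1 = (1208 - 34^2)/1 = 52/1 = 52, a_1 = floor((34 + 34)/52) = 1.
  m_2 = 52*1 - 34 = 18, d_2 = (1208 - 18^2)/52 = 884/52 = 17, a_2 = floor((34 + 18)/17) = 3.
  m_3 = 17*3 - 18 = 33, d_3 = (1208 - 33^2)/17 = 119/17 = 7, a_3 = floor((34 + 33)/7) = 9.
  m_4 = 7*9 - 33 = 30, d_4 = (1208 - 30^2)/7 = 308/7 = 44, a_4 = floor((34 + 30)/44) = 1.
  m_5 = 44*1 - 30 = 14, d_5 = (1208 - 14^2)/44 = 1012/44 = 23, a_5 = floor((34 + 14)/23) = 2.
  m_6 = 23*2 - 14 = 32, d_6 = (1208 - 32^2)/23 = 184/23 = 8, a_6 = floor((34 + 32)/8) = 8.
  m_7 = 8*8 - 32 = 32, d_7 = (1208 - 32^2)/8 = 184/8 = 23, a_7 = floor((34 + 32)/23) = 2.
  m_8 = 23*2 - 32 = 14, d_8 = (1208 - 14^2)/23 = 1012/23 = 44, a_8 = floor((34 + 14)/44) = 1.
  m_9 = 44*1 - 14 = 30, d_9 = (1208 - 30^2)/44 = 308/44 = 7, a_9 = floor((34 + 30)/7) = 9.
  m_10 = 7*9 - 30 = 33, d_10 = (1208 - 33^2)/7 = 119/7 = 17, a_10 = floor((34 + 33)/17) = 3.
  m_11 = 17*3 - 33 = 18, d_11 = (1208 - 18^2)/17 = 884/17 = 52, a_11 = floor((34 + 18)/52) = 1.
  m_12 = 52*1 - 18 = 34, d_12 = (1208 - 34^2)/52 = 52/52 = 1, a_12 = floor((34 + 34)/1) = 68.
  m_13 = 1*68 - 34 = 34, d_13 = (1208 - 34^2)/1 = 52/1 = 52: (m_13, d_13) = (m_1, d_1) = (34, 52), so from here the quotients repeat a_1, ..., a_12; the period length is 12.
Hence the expansion of sqrt(1208) is a_0 = 34 followed by the repeating block 1, 3, 9, 1, 2, 8, 2, 1, 9, 3, 1, 68 (period 12).

[34; (1, 3, 9, 1, 2, 8, 2, 1, 9, 3, 1, 68)]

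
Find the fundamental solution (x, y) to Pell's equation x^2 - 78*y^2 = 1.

First expand sqrt(78) as a continued fraction. With x_i = (sqrt(78) + m_i)/d_i and (m_0, d_0) = (0, 1): a_0 = floor(sqrt(78)) = 8, since 8^2 = 64 <= 78 < 81 = 9^2.
Iterate m_{i+1} = d_i*a_i - m_i, d_{i+1} = (78 - m_{i+1}^2)/d_i, a_{i+1} = floor((a_0 + m_{i+1})/d_{i+1}):
  m_1 = 1*8 - 0 = 8, d_1 = (78 - 8^2)/1 = 14/1 = 14, a_1 = floor((8 + 8)/14) = 1.
  m_2 = 14*1 - 8 = 6, d_2 = (78 - 6^2)/14 = 42/14 = 3, a_2 = floor((8 + 6)/3) = 4.
  m_3 = 3*4 - 6 = 6, d_3 = (78 - 6^2)/3 = 42/3 = 14, a_3 = floor((8 + 6)/14) = 1.
  m_4 = 14*1 - 6 = 8, d_4 = (78 - 8^2)/14 = 14/14 = 1, a_4 = floor((8 + 8)/1) = 16.
  m_5 = 1*16 - 8 = 8, d_5 = (78 - 8^2)/1 = 14/1 = 14: (m_5, d_5) = (m_1, d_1) = (8, 14), so from here the quotients repeat a_1, ..., a_4; the period length is 4.
So sqrt(78) = [8; (1, 4, 1, 16)] with period length k = 4.
k is even, so the fundamental solution of x^2 - 78y^2 = 1 is (p_{k-1}, q_{k-1}) = (p_3, q_3); compute convergents through index 3.
Convergents (p_i = a_i*p_{i-1} + p_{i-2}, q_i = a_i*q_{i-1} + q_{i-2} with p_{-2}=0, p_{-1}=1, q_{-2}=1, q_{-1}=0):
  i=0: a_0=8, p_0 = 8*1 + 0 = 8, q_0 = 8*0 + 1 = 1.
  i=1: a_1=1, p_1 = 1*8 + 1 = 9, q_1 = 1*1 + 0 = 1.
  i=2: a_2=4, p_2 = 4*9 + 8 = 44, q_2 = 4*1 + 1 = 5.
  i=3: a_3=1, p_3 = 1*44 + 9 = 53, q_3 = 1*5 + 1 = 6.
Check: 53^2 - 78*6^2 = 2809 - 2808 = 1, so (x, y) = (53, 6) solves the equation, and by the theorem it is the least positive solution.

(x, y) = (53, 6)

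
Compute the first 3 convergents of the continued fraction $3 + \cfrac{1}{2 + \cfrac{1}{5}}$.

Using the convergent recurrence p_i = a_i*p_{i-1} + p_{i-2}, q_i = a_i*q_{i-1} + q_{i-2} with p_{-2}=0, p_{-1}=1, q_{-2}=1, q_{-1}=0:
  i=0: a_0=3, p_0 = 3*1 + 0 = 3, q_0 = 3*0 + 1 = 1.
  i=1: a_1=2, p_1 = 2*3 + 1 = 7, q_1 = 2*1 + 0 = 2.
  i=2: a_2=5, p_2 = 5*7 + 3 = 38, q_2 = 5*2 + 1 = 11.

3/1, 7/2, 38/11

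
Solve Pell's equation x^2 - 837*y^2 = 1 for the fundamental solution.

First expand sqrt(837) as a continued fraction. With x_i = (sqrt(837) + m_i)/d_i and (m_0, d_0) = (0, 1): a_0 = floor(sqrt(837)) = 28, since 28^2 = 784 <= 837 < 841 = 29^2.
Iterate m_{i+1} = d_i*a_i - m_i, d_{i+1} = (837 - m_{i+1}^2)/d_i, a_{i+1} = floor((a_0 + m_{i+1})/d_{i+1}):
  m_1 = 1*28 - 0 = 28, d_1 = (837 - 28^2)/1 = 53/1 = 53, a_1 = floor((28 + 28)/53) = 1.
  m_2 = 53*1 - 28 = 25, d_2 = (837 - 25^2)/53 = 212/53 = 4, a_2 = floor((28 + 25)/4) = 13.
  m_3 = 4*13 - 25 = 27, d_3 = (837 - 27^2)/4 = 108/4 = 27, a_3 = floor((28 + 27)/27) = 2.
  m_4 = 27*2 - 27 = 27, d_4 = (837 - 27^2)/27 = 108/27 = 4, a_4 = floor((28 + 27)/4) = 13.
  m_5 = 4*13 - 27 = 25, d_5 = (837 - 25^2)/4 = 212/4 = 53, a_5 = floor((28 + 25)/53) = 1.
  m_6 = 53*1 - 25 = 28, d_6 = (837 - 28^2)/53 = 53/53 = 1, a_6 = floor((28 + 28)/1) = 56.
  m_7 = 1*56 - 28 = 28, d_7 = (837 - 28^2)/1 = 53/1 = 53: (m_7, d_7) = (m_1, d_1) = (28, 53), so from here the quotients repeat a_1, ..., a_6; the period length is 6.
So sqrt(837) = [28; (1, 13, 2, 13, 1, 56)] with period length k = 6.
k is even, so the fundamental solution of x^2 - 837y^2 = 1 is (p_{k-1}, q_{k-1}) = (p_5, q_5); compute convergents through index 5.
Convergents (p_i = a_i*p_{i-1} + p_{i-2}, q_i = a_i*q_{i-1} + q_{i-2} with p_{-2}=0, p_{-1}=1, q_{-2}=1, q_{-1}=0):
  i=0: a_0=28, p_0 = 28*1 + 0 = 28, q_0 = 28*0 + 1 = 1.
  i=1: a_1=1, p_1 = 1*28 + 1 = 29, q_1 = 1*1 + 0 = 1.
  i=2: a_2=13, p_2 = 13*29 + 28 = 405, q_2 = 13*1 + 1 = 14.
  i=3: a_3=2, p_3 = 2*405 + 29 = 839, q_3 = 2*14 + 1 = 29.
  i=4: a_4=13, p_4 = 13*839 + 405 = 11312, q_4 = 13*29 + 14 = 391.
  i=5: a_5=1, p_5 = 1*11312 + 839 = 12151, q_5 = 1*391 + 29 = 420.
Check: 12151^2 - 837*420^2 = 147646801 - 147646800 = 1, so (x, y) = (12151, 420) solves the equation, and by the theorem it is the least positive solution.

(x, y) = (12151, 420)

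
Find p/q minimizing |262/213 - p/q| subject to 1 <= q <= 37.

Expand x = 262/213 as a continued fraction with the Euclidean algorithm:
  262 = 1*213 + 49, so a_0 = 1.
  213 = 4*49 + 17, so a_1 = 4.
  49 = 2*17 + 15, so a_2 = 2.
  17 = 1*15 + 2, so a_3 = 1.
  15 = 7*2 + 1, so a_4 = 7.
  2 = 2*1 + 0, so a_5 = 2.
so x = [1; 4, 2, 1, 7, 2].
Convergents (p_i = a_i*p_{i-1} + p_{i-2}, q_i = a_i*q_{i-1} + q_{i-2} with p_{-2}=0, p_{-1}=1, q_{-2}=1, q_{-1}=0), until the denominator exceeds 37:
  i=0: a_0=1, p_0 = 1*1 + 0 = 1, q_0 = 1*0 + 1 = 1.
  i=1: a_1=4, p_1 = 4*1 + 1 = 5, q_1 = 4*1 + 0 = 4.
  i=2: a_2=2, p_2 = 2*5 + 1 = 11, q_2 = 2*4 + 1 = 9.
  i=3: a_3=1, p_3 = 1*11 + 5 = 16, q_3 = 1*9 + 4 = 13.
  i=4: a_4=7, p_4 = 7*16 + 11 = 123, q_4 = 7*13 + 9 = 100.
q_4 = 100 > 37, so the last convergent with denominator <= 37 is p_3/q_3 = 16/13.
The closest fraction with denominator <= 37 is either p_3/q_3 or the intermediate fraction (k*p_3 + p_2)/(k*q_3 + q_2) with the largest k >= 1 whose denominator stays <= 37; these approach x as k grows, and every other convergent or intermediate fraction in range is farther away.
Largest k: floor((37 - q_2)/q_3) = floor((37 - 9)/13) = 2.
That gives (2*16 + 11)/(2*13 + 9) = 43/35.
Compare the errors: |x - 16/13| = |262*13 - 16*213|/(213*13) = 2/2769, and |x - 43/35| = |262*35 - 43*213|/(213*35) = 11/7455.
Cross-multiplying, 2*7455 = 14910 < 30459 = 11*2769, so 2/2769 is smaller: the convergent 16/13 is closer to x than 43/35.

16/13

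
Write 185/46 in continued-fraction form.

[4; 46]

Run the Euclidean algorithm on 185 and 46; the successive quotients are the partial quotients a_0, a_1, ... (each step inverts the fractional part left over by the previous one):
  185 = 4*46 + 1, so a_0 = 4.
  46 = 46*1 + 0, so a_1 = 46.
The remainder reaches 0 after 2 divisions, so the expansion has 2 partial quotients, read off in order.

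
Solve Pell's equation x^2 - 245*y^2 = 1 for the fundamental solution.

(x, y) = (51841, 3312)

First expand sqrt(245) as a continued fraction. With x_i = (sqrt(245) + m_i)/d_i and (m_0, d_0) = (0, 1): a_0 = floor(sqrt(245)) = 15, since 15^2 = 225 <= 245 < 256 = 16^2.
Iterate m_{i+1} = d_i*a_i - m_i, d_{i+1} = (245 - m_{i+1}^2)/d_i, a_{i+1} = floor((a_0 + m_{i+1})/d_{i+1}):
  m_1 = 1*15 - 0 = 15, d_1 = (245 - 15^2)/1 = 20/1 = 20, a_1 = floor((15 + 15)/20) = 1.
  m_2 = 20*1 - 15 = 5, d_2 = (245 - 5^2)/20 = 220/20 = 11, a_2 = floor((15 + 5)/11) = 1.
  m_3 = 11*1 - 5 = 6, d_3 = (245 - 6^2)/11 = 209/11 = 19, a_3 = floor((15 + 6)/19) = 1.
  m_4 = 19*1 - 6 = 13, d_4 = (245 - 13^2)/19 = 76/19 = 4, a_4 = floor((15 + 13)/4) = 7.
  m_5 = 4*7 - 13 = 15, d_5 = (245 - 15^2)/4 = 20/4 = 5, a_5 = floor((15 + 15)/5) = 6.
  m_6 = 5*6 - 15 = 15, d_6 = (245 - 15^2)/5 = 20/5 = 4, a_6 = floor((15 + 15)/4) = 7.
  m_7 = 4*7 - 15 = 13, d_7 = (245 - 13^2)/4 = 76/4 = 19, a_7 = floor((15 + 13)/19) = 1.
  m_8 = 19*1 - 13 = 6, d_8 = (245 - 6^2)/19 = 209/19 = 11, a_8 = floor((15 + 6)/11) = 1.
  m_9 = 11*1 - 6 = 5, d_9 = (245 - 5^2)/11 = 220/11 = 20, a_9 = floor((15 + 5)/20) = 1.
  m_10 = 20*1 - 5 = 15, d_10 = (245 - 15^2)/20 = 20/20 = 1, a_10 = floor((15 + 15)/1) = 30.
  m_11 = 1*30 - 15 = 15, d_11 = (245 - 15^2)/1 = 20/1 = 20: (m_11, d_11) = (m_1, d_1) = (15, 20), so from here the quotients repeat a_1, ..., a_10; the period length is 10.
So sqrt(245) = [15; (1, 1, 1, 7, 6, 7, 1, 1, 1, 30)] with period length k = 10.
k is even, so the fundamental solution of x^2 - 245y^2 = 1 is (p_{k-1}, q_{k-1}) = (p_9, q_9); compute convergents through index 9.
Convergents (p_i = a_i*p_{i-1} + p_{i-2}, q_i = a_i*q_{i-1} + q_{i-2} with p_{-2}=0, p_{-1}=1, q_{-2}=1, q_{-1}=0):
  i=0: a_0=15, p_0 = 15*1 + 0 = 15, q_0 = 15*0 + 1 = 1.
  i=1: a_1=1, p_1 = 1*15 + 1 = 16, q_1 = 1*1 + 0 = 1.
  i=2: a_2=1, p_2 = 1*16 + 15 = 31, q_2 = 1*1 + 1 = 2.
  i=3: a_3=1, p_3 = 1*31 + 16 = 47, q_3 = 1*2 + 1 = 3.
  i=4: a_4=7, p_4 = 7*47 + 31 = 360, q_4 = 7*3 + 2 = 23.
  i=5: a_5=6, p_5 = 6*360 + 47 = 2207, q_5 = 6*23 + 3 = 141.
  i=6: a_6=7, p_6 = 7*2207 + 360 = 15809, q_6 = 7*141 + 23 = 1010.
  i=7: a_7=1, p_7 = 1*15809 + 2207 = 18016, q_7 = 1*1010 + 141 = 1151.
  i=8: a_8=1, p_8 = 1*18016 + 15809 = 33825, q_8 = 1*1151 + 1010 = 2161.
  i=9: a_9=1, p_9 = 1*33825 + 18016 = 51841, q_9 = 1*2161 + 1151 = 3312.
Check: 51841^2 - 245*3312^2 = 2687489281 - 2687489280 = 1, so (x, y) = (51841, 3312) solves the equation, and by the theorem it is the least positive solution.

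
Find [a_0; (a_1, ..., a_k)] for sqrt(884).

[29; (1, 2, 1, 2, 1, 2, 1, 58)]

Write x_i = (sqrt(884) + m_i)/d_i with (m_0, d_0) = (0, 1). a_0 = floor(sqrt(884)) = 29, since 29^2 = 841 <= 884 < 900 = 30^2.
Iterate m_{i+1} = d_i*a_i - m_i, d_{i+1} = (884 - m_{i+1}^2)/d_i, a_{i+1} = floor((a_0 + m_{i+1})/d_{i+1}):
  m_1 = 1*29 - 0 = 29, d_1 = (884 - 29^2)/1 = 43/1 = 43, a_1 = floor((29 + 29)/43) = 1.
  m_2 = 43*1 - 29 = 14, d_2 = (884 - 14^2)/43 = 688/43 = 16, a_2 = floor((29 + 14)/16) = 2.
  m_3 = 16*2 - 14 = 18, d_3 = (884 - 18^2)/16 = 560/16 = 35, a_3 = floor((29 + 18)/35) = 1.
  m_4 = 35*1 - 18 = 17, d_4 = (884 - 17^2)/35 = 595/35 = 17, a_4 = floor((29 + 17)/17) = 2.
  m_5 = 17*2 - 17 = 17, d_5 = (884 - 17^2)/17 = 595/17 = 35, a_5 = floor((29 + 17)/35) = 1.
  m_6 = 35*1 - 17 = 18, d_6 = (884 - 18^2)/35 = 560/35 = 16, a_6 = floor((29 + 18)/16) = 2.
  m_7 = 16*2 - 18 = 14, d_7 = (884 - 14^2)/16 = 688/16 = 43, a_7 = floor((29 + 14)/43) = 1.
  m_8 = 43*1 - 14 = 29, d_8 = (884 - 29^2)/43 = 43/43 = 1, a_8 = floor((29 + 29)/1) = 58.
  m_9 = 1*58 - 29 = 29, d_9 = (884 - 29^2)/1 = 43/1 = 43: (m_9, d_9) = (m_1, d_1) = (29, 43), so from here the quotients repeat a_1, ..., a_8; the period length is 8.
Hence the expansion of sqrt(884) is a_0 = 29 followed by the repeating block 1, 2, 1, 2, 1, 2, 1, 58 (period 8).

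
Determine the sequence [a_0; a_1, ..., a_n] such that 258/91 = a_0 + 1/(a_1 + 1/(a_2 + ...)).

[2; 1, 5, 15]

Run the Euclidean algorithm on 258 and 91; the successive quotients are the partial quotients a_0, a_1, ... (each step inverts the fractional part left over by the previous one):
  258 = 2*91 + 76, so a_0 = 2.
  91 = 1*76 + 15, so a_1 = 1.
  76 = 5*15 + 1, so a_2 = 5.
  15 = 15*1 + 0, so a_3 = 15.
The remainder reaches 0 after 4 divisions, so the expansion has 4 partial quotients, read off in order.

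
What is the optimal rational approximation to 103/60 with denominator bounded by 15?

12/7

Expand x = 103/60 as a continued fraction with the Euclidean algorithm:
  103 = 1*60 + 43, so a_0 = 1.
  60 = 1*43 + 17, so a_1 = 1.
  43 = 2*17 + 9, so a_2 = 2.
  17 = 1*9 + 8, so a_3 = 1.
  9 = 1*8 + 1, so a_4 = 1.
  8 = 8*1 + 0, so a_5 = 8.
so x = [1; 1, 2, 1, 1, 8].
Convergents (p_i = a_i*p_{i-1} + p_{i-2}, q_i = a_i*q_{i-1} + q_{i-2} with p_{-2}=0, p_{-1}=1, q_{-2}=1, q_{-1}=0), until the denominator exceeds 15:
  i=0: a_0=1, p_0 = 1*1 + 0 = 1, q_0 = 1*0 + 1 = 1.
  i=1: a_1=1, p_1 = 1*1 + 1 = 2, q_1 = 1*1 + 0 = 1.
  i=2: a_2=2, p_2 = 2*2 + 1 = 5, q_2 = 2*1 + 1 = 3.
  i=3: a_3=1, p_3 = 1*5 + 2 = 7, q_3 = 1*3 + 1 = 4.
  i=4: a_4=1, p_4 = 1*7 + 5 = 12, q_4 = 1*4 + 3 = 7.
  i=5: a_5=8, p_5 = 8*12 + 7 = 103, q_5 = 8*7 + 4 = 60.
q_5 = 60 > 15, so the last convergent with denominator <= 15 is p_4/q_4 = 12/7.
The closest fraction with denominator <= 15 is either p_4/q_4 or the intermediate fraction (k*p_4 + p_3)/(k*q_4 + q_3) with the largest k >= 1 whose denominator stays <= 15; these approach x as k grows, and every other convergent or intermediate fraction in range is farther away.
Largest k: floor((15 - q_3)/q_4) = floor((15 - 4)/7) = 1.
That gives (1*12 + 7)/(1*7 + 4) = 19/11.
Compare the errors: |x - 12/7| = |103*7 - 12*60|/(60*7) = 1/420, and |x - 19/11| = |103*11 - 19*60|/(60*11) = 7/660.
Cross-multiplying, 1*660 = 660 < 2940 = 7*420, so 1/420 is smaller: the convergent 12/7 is closer to x than 19/11.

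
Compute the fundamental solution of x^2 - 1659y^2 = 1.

(x, y) = (747655, 18356)

First expand sqrt(1659) as a continued fraction. With x_i = (sqrt(1659) + m_i)/d_i and (m_0, d_0) = (0, 1): a_0 = floor(sqrt(1659)) = 40, since 40^2 = 1600 <= 1659 < 1681 = 41^2.
Iterate m_{i+1} = d_i*a_i - m_i, d_{i+1} = (1659 - m_{i+1}^2)/d_i, a_{i+1} = floor((a_0 + m_{i+1})/d_{i+1}):
  m_1 = 1*40 - 0 = 40, d_1 = (1659 - 40^2)/1 = 59/1 = 59, a_1 = floor((40 + 40)/59) = 1.
  m_2 = 59*1 - 40 = 19, d_2 = (1659 - 19^2)/59 = 1298/59 = 22, a_2 = floor((40 + 19)/22) = 2.
  m_3 = 22*2 - 19 = 25, d_3 = (1659 - 25^2)/22 = 1034/22 = 47, a_3 = floor((40 + 25)/47) = 1.
  m_4 = 47*1 - 25 = 22, d_4 = (1659 - 22^2)/47 = 1175/47 = 25, a_4 = floor((40 + 22)/25) = 2.
  m_5 = 25*2 - 22 = 28, d_5 = (1659 - 28^2)/25 = 875/25 = 35, a_5 = floor((40 + 28)/35) = 1.
  m_6 = 35*1 - 28 = 7, d_6 = (1659 - 7^2)/35 = 1610/35 = 46, a_6 = floor((40 + 7)/46) = 1.
  m_7 = 46*1 - 7 = 39, d_7 = (1659 - 39^2)/46 = 138/46 = 3, a_7 = floor((40 + 39)/3) = 26.
  m_8 = 3*26 - 39 = 39, d_8 = (1659 - 39^2)/3 = 138/3 = 46, a_8 = floor((40 + 39)/46) = 1.
  m_9 = 46*1 - 39 = 7, d_9 = (1659 - 7^2)/46 = 1610/46 = 35, a_9 = floor((40 + 7)/35) = 1.
  m_10 = 35*1 - 7 = 28, d_10 = (1659 - 28^2)/35 = 875/35 = 25, a_10 = floor((40 + 28)/25) = 2.
  m_11 = 25*2 - 28 = 22, d_11 = (1659 - 22^2)/25 = 1175/25 = 47, a_11 = floor((40 + 22)/47) = 1.
  m_12 = 47*1 - 22 = 25, d_12 = (1659 - 25^2)/47 = 1034/47 = 22, a_12 = floor((40 + 25)/22) = 2.
  m_13 = 22*2 - 25 = 19, d_13 = (1659 - 19^2)/22 = 1298/22 = 59, a_13 = floor((40 + 19)/59) = 1.
  m_14 = 59*1 - 19 = 40, d_14 = (1659 - 40^2)/59 = 59/59 = 1, a_14 = floor((40 + 40)/1) = 80.
  m_15 = 1*80 - 40 = 40, d_15 = (1659 - 40^2)/1 = 59/1 = 59: (m_15, d_15) = (m_1, d_1) = (40, 59), so from here the quotients repeat a_1, ..., a_14; the period length is 14.
So sqrt(1659) = [40; (1, 2, 1, 2, 1, 1, 26, 1, 1, 2, 1, 2, 1, 80)] with period length k = 14.
k is even, so the fundamental solution of x^2 - 1659y^2 = 1 is (p_{k-1}, q_{k-1}) = (p_13, q_13); compute convergents through index 13.
Convergents (p_i = a_i*p_{i-1} + p_{i-2}, q_i = a_i*q_{i-1} + q_{i-2} with p_{-2}=0, p_{-1}=1, q_{-2}=1, q_{-1}=0):
  i=0: a_0=40, p_0 = 40*1 + 0 = 40, q_0 = 40*0 + 1 = 1.
  i=1: a_1=1, p_1 = 1*40 + 1 = 41, q_1 = 1*1 + 0 = 1.
  i=2: a_2=2, p_2 = 2*41 + 40 = 122, q_2 = 2*1 + 1 = 3.
  i=3: a_3=1, p_3 = 1*122 + 41 = 163, q_3 = 1*3 + 1 = 4.
  i=4: a_4=2, p_4 = 2*163 + 122 = 448, q_4 = 2*4 + 3 = 11.
  i=5: a_5=1, p_5 = 1*448 + 163 = 611, q_5 = 1*11 + 4 = 15.
  i=6: a_6=1, p_6 = 1*611 + 448 = 1059, q_6 = 1*15 + 11 = 26.
  i=7: a_7=26, p_7 = 26*1059 + 611 = 28145, q_7 = 26*26 + 15 = 691.
  i=8: a_8=1, p_8 = 1*28145 + 1059 = 29204, q_8 = 1*691 + 26 = 717.
  i=9: a_9=1, p_9 = 1*29204 + 28145 = 57349, q_9 = 1*717 + 691 = 1408.
  i=10: a_10=2, p_10 = 2*57349 + 29204 = 143902, q_10 = 2*1408 + 717 = 3533.
  i=11: a_11=1, p_11 = 1*143902 + 57349 = 201251, q_11 = 1*3533 + 1408 = 4941.
  i=12: a_12=2, p_12 = 2*201251 + 143902 = 546404, q_12 = 2*4941 + 3533 = 13415.
  i=13: a_13=1, p_13 = 1*546404 + 201251 = 747655, q_13 = 1*13415 + 4941 = 18356.
Check: 747655^2 - 1659*18356^2 = 558987999025 - 558987999024 = 1, so (x, y) = (747655, 18356) solves the equation, and by the theorem it is the least positive solution.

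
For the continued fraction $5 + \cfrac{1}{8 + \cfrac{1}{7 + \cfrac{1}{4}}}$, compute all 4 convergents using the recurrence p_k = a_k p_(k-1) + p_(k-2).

Using the convergent recurrence p_i = a_i*p_{i-1} + p_{i-2}, q_i = a_i*q_{i-1} + q_{i-2} with p_{-2}=0, p_{-1}=1, q_{-2}=1, q_{-1}=0:
  i=0: a_0=5, p_0 = 5*1 + 0 = 5, q_0 = 5*0 + 1 = 1.
  i=1: a_1=8, p_1 = 8*5 + 1 = 41, q_1 = 8*1 + 0 = 8.
  i=2: a_2=7, p_2 = 7*41 + 5 = 292, q_2 = 7*8 + 1 = 57.
  i=3: a_3=4, p_3 = 4*292 + 41 = 1209, q_3 = 4*57 + 8 = 236.

5/1, 41/8, 292/57, 1209/236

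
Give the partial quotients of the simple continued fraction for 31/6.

Run the Euclidean algorithm on 31 and 6; the successive quotients are the partial quotients a_0, a_1, ... (each step inverts the fractional part left over by the previous one):
  31 = 5*6 + 1, so a_0 = 5.
  6 = 6*1 + 0, so a_1 = 6.
The remainder reaches 0 after 2 divisions, so the expansion has 2 partial quotients, read off in order.

[5; 6]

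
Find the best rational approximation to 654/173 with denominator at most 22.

Expand x = 654/173 as a continued fraction with the Euclidean algorithm:
  654 = 3*173 + 135, so a_0 = 3.
  173 = 1*135 + 38, so a_1 = 1.
  135 = 3*38 + 21, so a_2 = 3.
  38 = 1*21 + 17, so a_3 = 1.
  21 = 1*17 + 4, so a_4 = 1.
  17 = 4*4 + 1, so a_5 = 4.
  4 = 4*1 + 0, so a_6 = 4.
so x = [3; 1, 3, 1, 1, 4, 4].
Convergents (p_i = a_i*p_{i-1} + p_{i-2}, q_i = a_i*q_{i-1} + q_{i-2} with p_{-2}=0, p_{-1}=1, q_{-2}=1, q_{-1}=0), until the denominator exceeds 22:
  i=0: a_0=3, p_0 = 3*1 + 0 = 3, q_0 = 3*0 + 1 = 1.
  i=1: a_1=1, p_1 = 1*3 + 1 = 4, q_1 = 1*1 + 0 = 1.
  i=2: a_2=3, p_2 = 3*4 + 3 = 15, q_2 = 3*1 + 1 = 4.
  i=3: a_3=1, p_3 = 1*15 + 4 = 19, q_3 = 1*4 + 1 = 5.
  i=4: a_4=1, p_4 = 1*19 + 15 = 34, q_4 = 1*5 + 4 = 9.
  i=5: a_5=4, p_5 = 4*34 + 19 = 155, q_5 = 4*9 + 5 = 41.
q_5 = 41 > 22, so the last convergent with denominator <= 22 is p_4/q_4 = 34/9.
The closest fraction with denominator <= 22 is either p_4/q_4 or the intermediate fraction (k*p_4 + p_3)/(k*q_4 + q_3) with the largest k >= 1 whose denominator stays <= 22; these approach x as k grows, and every other convergent or intermediate fraction in range is farther away.
Largest k: floor((22 - q_3)/q_4) = floor((22 - 5)/9) = 1.
That gives (1*34 + 19)/(1*9 + 5) = 53/14.
Compare the errors: |x - 34/9| = |654*9 - 34*173|/(173*9) = 4/1557, and |x - 53/14| = |654*14 - 53*173|/(173*14) = 13/2422.
Cross-multiplying, 4*2422 = 9688 < 20241 = 13*1557, so 4/1557 is smaller: the convergent 34/9 is closer to x than 53/14.

34/9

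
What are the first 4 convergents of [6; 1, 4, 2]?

Using the convergent recurrence p_i = a_i*p_{i-1} + p_{i-2}, q_i = a_i*q_{i-1} + q_{i-2} with p_{-2}=0, p_{-1}=1, q_{-2}=1, q_{-1}=0:
  i=0: a_0=6, p_0 = 6*1 + 0 = 6, q_0 = 6*0 + 1 = 1.
  i=1: a_1=1, p_1 = 1*6 + 1 = 7, q_1 = 1*1 + 0 = 1.
  i=2: a_2=4, p_2 = 4*7 + 6 = 34, q_2 = 4*1 + 1 = 5.
  i=3: a_3=2, p_3 = 2*34 + 7 = 75, q_3 = 2*5 + 1 = 11.

6/1, 7/1, 34/5, 75/11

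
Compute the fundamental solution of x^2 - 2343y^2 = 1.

First expand sqrt(2343) as a continued fraction. With x_i = (sqrt(2343) + m_i)/d_i and (m_0, d_0) = (0, 1): a_0 = floor(sqrt(2343)) = 48, since 48^2 = 2304 <= 2343 < 2401 = 49^2.
Iterate m_{i+1} = d_i*a_i - m_i, d_{i+1} = (2343 - m_{i+1}^2)/d_i, a_{i+1} = floor((a_0 + m_{i+1})/d_{i+1}):
  m_1 = 1*48 - 0 = 48, d_1 = (2343 - 48^2)/1 = 39/1 = 39, a_1 = floor((48 + 48)/39) = 2.
  m_2 = 39*2 - 48 = 30, d_2 = (2343 - 30^2)/39 = 1443/39 = 37, a_2 = floor((48 + 30)/37) = 2.
  m_3 = 37*2 - 30 = 44, d_3 = (2343 - 44^2)/37 = 407/37 = 11, a_3 = floor((48 + 44)/11) = 8.
  m_4 = 11*8 - 44 = 44, d_4 = (2343 - 44^2)/11 = 407/11 = 37, a_4 = floor((48 + 44)/37) = 2.
  m_5 = 37*2 - 44 = 30, d_5 = (2343 - 30^2)/37 = 1443/37 = 39, a_5 = floor((48 + 30)/39) = 2.
  m_6 = 39*2 - 30 = 48, d_6 = (2343 - 48^2)/39 = 39/39 = 1, a_6 = floor((48 + 48)/1) = 96.
  m_7 = 1*96 - 48 = 48, d_7 = (2343 - 48^2)/1 = 39/1 = 39: (m_7, d_7) = (m_1, d_1) = (48, 39), so from here the quotients repeat a_1, ..., a_6; the period length is 6.
So sqrt(2343) = [48; (2, 2, 8, 2, 2, 96)] with period length k = 6.
k is even, so the fundamental solution of x^2 - 2343y^2 = 1 is (p_{k-1}, q_{k-1}) = (p_5, q_5); compute convergents through index 5.
Convergents (p_i = a_i*p_{i-1} + p_{i-2}, q_i = a_i*q_{i-1} + q_{i-2} with p_{-2}=0, p_{-1}=1, q_{-2}=1, q_{-1}=0):
  i=0: a_0=48, p_0 = 48*1 + 0 = 48, q_0 = 48*0 + 1 = 1.
  i=1: a_1=2, p_1 = 2*48 + 1 = 97, q_1 = 2*1 + 0 = 2.
  i=2: a_2=2, p_2 = 2*97 + 48 = 242, q_2 = 2*2 + 1 = 5.
  i=3: a_3=8, p_3 = 8*242 + 97 = 2033, q_3 = 8*5 + 2 = 42.
  i=4: a_4=2, p_4 = 2*2033 + 242 = 4308, q_4 = 2*42 + 5 = 89.
  i=5: a_5=2, p_5 = 2*4308 + 2033 = 10649, q_5 = 2*89 + 42 = 220.
Check: 10649^2 - 2343*220^2 = 113401201 - 113401200 = 1, so (x, y) = (10649, 220) solves the equation, and by the theorem it is the least positive solution.

(x, y) = (10649, 220)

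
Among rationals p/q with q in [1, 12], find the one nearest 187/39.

Expand x = 187/39 as a continued fraction with the Euclidean algorithm:
  187 = 4*39 + 31, so a_0 = 4.
  39 = 1*31 + 8, so a_1 = 1.
  31 = 3*8 + 7, so a_2 = 3.
  8 = 1*7 + 1, so a_3 = 1.
  7 = 7*1 + 0, so a_4 = 7.
so x = [4; 1, 3, 1, 7].
Convergents (p_i = a_i*p_{i-1} + p_{i-2}, q_i = a_i*q_{i-1} + q_{i-2} with p_{-2}=0, p_{-1}=1, q_{-2}=1, q_{-1}=0), until the denominator exceeds 12:
  i=0: a_0=4, p_0 = 4*1 + 0 = 4, q_0 = 4*0 + 1 = 1.
  i=1: a_1=1, p_1 = 1*4 + 1 = 5, q_1 = 1*1 + 0 = 1.
  i=2: a_2=3, p_2 = 3*5 + 4 = 19, q_2 = 3*1 + 1 = 4.
  i=3: a_3=1, p_3 = 1*19 + 5 = 24, q_3 = 1*4 + 1 = 5.
  i=4: a_4=7, p_4 = 7*24 + 19 = 187, q_4 = 7*5 + 4 = 39.
q_4 = 39 > 12, so the last convergent with denominator <= 12 is p_3/q_3 = 24/5.
The closest fraction with denominator <= 12 is either p_3/q_3 or the intermediate fraction (k*p_3 + p_2)/(k*q_3 + q_2) with the largest k >= 1 whose denominator stays <= 12; these approach x as k grows, and every other convergent or intermediate fraction in range is farther away.
Largest k: floor((12 - q_2)/q_3) = floor((12 - 4)/5) = 1.
That gives (1*24 + 19)/(1*5 + 4) = 43/9.
Compare the errors: |x - 24/5| = |187*5 - 24*39|/(39*5) = 1/195, and |x - 43/9| = |187*9 - 43*39|/(39*9) = 6/351.
Cross-multiplying, 1*351 = 351 < 1170 = 6*195, so 1/195 is smaller: the convergent 24/5 is closer to x than 43/9.

24/5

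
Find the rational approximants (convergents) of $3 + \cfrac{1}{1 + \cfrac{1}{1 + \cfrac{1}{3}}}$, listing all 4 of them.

Using the convergent recurrence p_i = a_i*p_{i-1} + p_{i-2}, q_i = a_i*q_{i-1} + q_{i-2} with p_{-2}=0, p_{-1}=1, q_{-2}=1, q_{-1}=0:
  i=0: a_0=3, p_0 = 3*1 + 0 = 3, q_0 = 3*0 + 1 = 1.
  i=1: a_1=1, p_1 = 1*3 + 1 = 4, q_1 = 1*1 + 0 = 1.
  i=2: a_2=1, p_2 = 1*4 + 3 = 7, q_2 = 1*1 + 1 = 2.
  i=3: a_3=3, p_3 = 3*7 + 4 = 25, q_3 = 3*2 + 1 = 7.

3/1, 4/1, 7/2, 25/7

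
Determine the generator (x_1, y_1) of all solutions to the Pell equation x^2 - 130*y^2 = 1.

(x, y) = (6499, 570)

First expand sqrt(130) as a continued fraction. With x_i = (sqrt(130) + m_i)/d_i and (m_0, d_0) = (0, 1): a_0 = floor(sqrt(130)) = 11, since 11^2 = 121 <= 130 < 144 = 12^2.
Iterate m_{i+1} = d_i*a_i - m_i, d_{i+1} = (130 - m_{i+1}^2)/d_i, a_{i+1} = floor((a_0 + m_{i+1})/d_{i+1}):
  m_1 = 1*11 - 0 = 11, d_1 = (130 - 11^2)/1 = 9/1 = 9, a_1 = floor((11 + 11)/9) = 2.
  m_2 = 9*2 - 11 = 7, d_2 = (130 - 7^2)/9 = 81/9 = 9, a_2 = floor((11 + 7)/9) = 2.
  m_3 = 9*2 - 7 = 11, d_3 = (130 - 11^2)/9 = 9/9 = 1, a_3 = floor((11 + 11)/1) = 22.
  m_4 = 1*22 - 11 = 11, d_4 = (130 - 11^2)/1 = 9/1 = 9: (m_4, d_4) = (m_1, d_1) = (11, 9), so from here the quotients repeat a_1, ..., a_3; the period length is 3.
So sqrt(130) = [11; (2, 2, 22)] with period length k = 3.
k is odd, so (p_{k-1}, q_{k-1}) only solves x^2 - 130y^2 = -1 and the fundamental solution of x^2 - 130y^2 = 1 is (p_{2k-1}, q_{2k-1}) = (p_5, q_5); compute convergents through index 5, running through the period twice.
Convergents (p_i = a_i*p_{i-1} + p_{i-2}, q_i = a_i*q_{i-1} + q_{i-2} with p_{-2}=0, p_{-1}=1, q_{-2}=1, q_{-1}=0):
  i=0: a_0=11, p_0 = 11*1 + 0 = 11, q_0 = 11*0 + 1 = 1.
  i=1: a_1=2, p_1 = 2*11 + 1 = 23, q_1 = 2*1 + 0 = 2.
  i=2: a_2=2, p_2 = 2*23 + 11 = 57, q_2 = 2*2 + 1 = 5.
  i=3: a_3=22, p_3 = 22*57 + 23 = 1277, q_3 = 22*5 + 2 = 112.
  i=4: a_4=2, p_4 = 2*1277 + 57 = 2611, q_4 = 2*112 + 5 = 229.
  i=5: a_5=2, p_5 = 2*2611 + 1277 = 6499, q_5 = 2*229 + 112 = 570.
Indeed p_2^2 - 130*q_2^2 = 3249 - 3250 = -1, not +1.
Check: 6499^2 - 130*570^2 = 42237001 - 42237000 = 1, so (x, y) = (6499, 570) solves the equation, and by the theorem it is the least positive solution.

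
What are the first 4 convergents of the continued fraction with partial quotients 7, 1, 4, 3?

7/1, 8/1, 39/5, 125/16

Using the convergent recurrence p_i = a_i*p_{i-1} + p_{i-2}, q_i = a_i*q_{i-1} + q_{i-2} with p_{-2}=0, p_{-1}=1, q_{-2}=1, q_{-1}=0:
  i=0: a_0=7, p_0 = 7*1 + 0 = 7, q_0 = 7*0 + 1 = 1.
  i=1: a_1=1, p_1 = 1*7 + 1 = 8, q_1 = 1*1 + 0 = 1.
  i=2: a_2=4, p_2 = 4*8 + 7 = 39, q_2 = 4*1 + 1 = 5.
  i=3: a_3=3, p_3 = 3*39 + 8 = 125, q_3 = 3*5 + 1 = 16.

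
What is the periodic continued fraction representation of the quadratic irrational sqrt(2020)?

[44; (1, 16, 1, 88)]

Write x_i = (sqrt(2020) + m_i)/d_i with (m_0, d_0) = (0, 1). a_0 = floor(sqrt(2020)) = 44, since 44^2 = 1936 <= 2020 < 2025 = 45^2.
Iterate m_{i+1} = d_i*a_i - m_i, d_{i+1} = (2020 - m_{i+1}^2)/d_i, a_{i+1} = floor((a_0 + m_{i+1})/d_{i+1}):
  m_1 = 1*44 - 0 = 44, d_1 = (2020 - 44^2)/1 = 84/1 = 84, a_1 = floor((44 + 44)/84) = 1.
  m_2 = 84*1 - 44 = 40, d_2 = (2020 - 40^2)/84 = 420/84 = 5, a_2 = floor((44 + 40)/5) = 16.
  m_3 = 5*16 - 40 = 40, d_3 = (2020 - 40^2)/5 = 420/5 = 84, a_3 = floor((44 + 40)/84) = 1.
  m_4 = 84*1 - 40 = 44, d_4 = (2020 - 44^2)/84 = 84/84 = 1, a_4 = floor((44 + 44)/1) = 88.
  m_5 = 1*88 - 44 = 44, d_5 = (2020 - 44^2)/1 = 84/1 = 84: (m_5, d_5) = (m_1, d_1) = (44, 84), so from here the quotients repeat a_1, ..., a_4; the period length is 4.
Hence the expansion of sqrt(2020) is a_0 = 44 followed by the repeating block 1, 16, 1, 88 (period 4).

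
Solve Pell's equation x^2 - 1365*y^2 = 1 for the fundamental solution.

First expand sqrt(1365) as a continued fraction. With x_i = (sqrt(1365) + m_i)/d_i and (m_0, d_0) = (0, 1): a_0 = floor(sqrt(1365)) = 36, since 36^2 = 1296 <= 1365 < 1369 = 37^2.
Iterate m_{i+1} = d_i*a_i - m_i, d_{i+1} = (1365 - m_{i+1}^2)/d_i, a_{i+1} = floor((a_0 + m_{i+1})/d_{i+1}):
  m_1 = 1*36 - 0 = 36, d_1 = (1365 - 36^2)/1 = 69/1 = 69, a_1 = floor((36 + 36)/69) = 1.
  m_2 = 69*1 - 36 = 33, d_2 = (1365 - 33^2)/69 = 276/69 = 4, a_2 = floor((36 + 33)/4) = 17.
  m_3 = 4*17 - 33 = 35, d_3 = (1365 - 35^2)/4 = 140/4 = 35, a_3 = floor((36 + 35)/35) = 2.
  m_4 = 35*2 - 35 = 35, d_4 = (1365 - 35^2)/35 = 140/35 = 4, a_4 = floor((36 + 35)/4) = 17.
  m_5 = 4*17 - 35 = 33, d_5 = (1365 - 33^2)/4 = 276/4 = 69, a_5 = floor((36 + 33)/69) = 1.
  m_6 = 69*1 - 33 = 36, d_6 = (1365 - 36^2)/69 = 69/69 = 1, a_6 = floor((36 + 36)/1) = 72.
  m_7 = 1*72 - 36 = 36, d_7 = (1365 - 36^2)/1 = 69/1 = 69: (m_7, d_7) = (m_1, d_1) = (36, 69), so from here the quotients repeat a_1, ..., a_6; the period length is 6.
So sqrt(1365) = [36; (1, 17, 2, 17, 1, 72)] with period length k = 6.
k is even, so the fundamental solution of x^2 - 1365y^2 = 1 is (p_{k-1}, q_{k-1}) = (p_5, q_5); compute convergents through index 5.
Convergents (p_i = a_i*p_{i-1} + p_{i-2}, q_i = a_i*q_{i-1} + q_{i-2} with p_{-2}=0, p_{-1}=1, q_{-2}=1, q_{-1}=0):
  i=0: a_0=36, p_0 = 36*1 + 0 = 36, q_0 = 36*0 + 1 = 1.
  i=1: a_1=1, p_1 = 1*36 + 1 = 37, q_1 = 1*1 + 0 = 1.
  i=2: a_2=17, p_2 = 17*37 + 36 = 665, q_2 = 17*1 + 1 = 18.
  i=3: a_3=2, p_3 = 2*665 + 37 = 1367, q_3 = 2*18 + 1 = 37.
  i=4: a_4=17, p_4 = 17*1367 + 665 = 23904, q_4 = 17*37 + 18 = 647.
  i=5: a_5=1, p_5 = 1*23904 + 1367 = 25271, q_5 = 1*647 + 37 = 684.
Check: 25271^2 - 1365*684^2 = 638623441 - 638623440 = 1, so (x, y) = (25271, 684) solves the equation, and by the theorem it is the least positive solution.

(x, y) = (25271, 684)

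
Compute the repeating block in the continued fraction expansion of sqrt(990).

Write x_i = (sqrt(990) + m_i)/d_i with (m_0, d_0) = (0, 1). a_0 = floor(sqrt(990)) = 31, since 31^2 = 961 <= 990 < 1024 = 32^2.
Iterate m_{i+1} = d_i*a_i - m_i, d_{i+1} = (990 - m_{i+1}^2)/d_i, a_{i+1} = floor((a_0 + m_{i+1})/d_{i+1}):
  m_1 = 1*31 - 0 = 31, d_1 = (990 - 31^2)/1 = 29/1 = 29, a_1 = floor((31 + 31)/29) = 2.
  m_2 = 29*2 - 31 = 27, d_2 = (990 - 27^2)/29 = 261/29 = 9, a_2 = floor((31 + 27)/9) = 6.
  m_3 = 9*6 - 27 = 27, d_3 = (990 - 27^2)/9 = 261/9 = 29, a_3 = floor((31 + 27)/29) = 2.
  m_4 = 29*2 - 27 = 31, d_4 = (990 - 31^2)/29 = 29/29 = 1, a_4 = floor((31 + 31)/1) = 62.
  m_5 = 1*62 - 31 = 31, d_5 = (990 - 31^2)/1 = 29/1 = 29: (m_5, d_5) = (m_1, d_1) = (31, 29), so from here the quotients repeat a_1, ..., a_4; the period length is 4.
Hence the expansion of sqrt(990) is a_0 = 31 followed by the repeating block 2, 6, 2, 62 (period 4).

[31; (2, 6, 2, 62)]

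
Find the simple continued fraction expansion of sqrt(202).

[14; (4, 1, 2, 2, 1, 4, 28)]

Write x_i = (sqrt(202) + m_i)/d_i with (m_0, d_0) = (0, 1). a_0 = floor(sqrt(202)) = 14, since 14^2 = 196 <= 202 < 225 = 15^2.
Iterate m_{i+1} = d_i*a_i - m_i, d_{i+1} = (202 - m_{i+1}^2)/d_i, a_{i+1} = floor((a_0 + m_{i+1})/d_{i+1}):
  m_1 = 1*14 - 0 = 14, d_1 = (202 - 14^2)/1 = 6/1 = 6, a_1 = floor((14 + 14)/6) = 4.
  m_2 = 6*4 - 14 = 10, d_2 = (202 - 10^2)/6 = 102/6 = 17, a_2 = floor((14 + 10)/17) = 1.
  m_3 = 17*1 - 10 = 7, d_3 = (202 - 7^2)/17 = 153/17 = 9, a_3 = floor((14 + 7)/9) = 2.
  m_4 = 9*2 - 7 = 11, d_4 = (202 - 11^2)/9 = 81/9 = 9, a_4 = floor((14 + 11)/9) = 2.
  m_5 = 9*2 - 11 = 7, d_5 = (202 - 7^2)/9 = 153/9 = 17, a_5 = floor((14 + 7)/17) = 1.
  m_6 = 17*1 - 7 = 10, d_6 = (202 - 10^2)/17 = 102/17 = 6, a_6 = floor((14 + 10)/6) = 4.
  m_7 = 6*4 - 10 = 14, d_7 = (202 - 14^2)/6 = 6/6 = 1, a_7 = floor((14 + 14)/1) = 28.
  m_8 = 1*28 - 14 = 14, d_8 = (202 - 14^2)/1 = 6/1 = 6: (m_8, d_8) = (m_1, d_1) = (14, 6), so from here the quotients repeat a_1, ..., a_7; the period length is 7.
Hence the expansion of sqrt(202) is a_0 = 14 followed by the repeating block 4, 1, 2, 2, 1, 4, 28 (period 7).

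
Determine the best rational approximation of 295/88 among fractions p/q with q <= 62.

Expand x = 295/88 as a continued fraction with the Euclidean algorithm:
  295 = 3*88 + 31, so a_0 = 3.
  88 = 2*31 + 26, so a_1 = 2.
  31 = 1*26 + 5, so a_2 = 1.
  26 = 5*5 + 1, so a_3 = 5.
  5 = 5*1 + 0, so a_4 = 5.
so x = [3; 2, 1, 5, 5].
Convergents (p_i = a_i*p_{i-1} + p_{i-2}, q_i = a_i*q_{i-1} + q_{i-2} with p_{-2}=0, p_{-1}=1, q_{-2}=1, q_{-1}=0), until the denominator exceeds 62:
  i=0: a_0=3, p_0 = 3*1 + 0 = 3, q_0 = 3*0 + 1 = 1.
  i=1: a_1=2, p_1 = 2*3 + 1 = 7, q_1 = 2*1 + 0 = 2.
  i=2: a_2=1, p_2 = 1*7 + 3 = 10, q_2 = 1*2 + 1 = 3.
  i=3: a_3=5, p_3 = 5*10 + 7 = 57, q_3 = 5*3 + 2 = 17.
  i=4: a_4=5, p_4 = 5*57 + 10 = 295, q_4 = 5*17 + 3 = 88.
q_4 = 88 > 62, so the last convergent with denominator <= 62 is p_3/q_3 = 57/17.
The closest fraction with denominator <= 62 is either p_3/q_3 or the intermediate fraction (k*p_3 + p_2)/(k*q_3 + q_2) with the largest k >= 1 whose denominator stays <= 62; these approach x as k grows, and every other convergent or intermediate fraction in range is farther away.
Largest k: floor((62 - q_2)/q_3) = floor((62 - 3)/17) = 3.
That gives (3*57 + 10)/(3*17 + 3) = 181/54.
Compare the errors: |x - 57/17| = |295*17 - 57*88|/(88*17) = 1/1496, and |x - 181/54| = |295*54 - 181*88|/(88*54) = 2/4752.
Cross-multiplying, 2*1496 = 2992 < 4752 = 1*4752, so 2/4752 is smaller: the intermediate fraction 181/54 is closer to x than 57/17.

181/54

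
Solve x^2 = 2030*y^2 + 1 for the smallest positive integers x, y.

First expand sqrt(2030) as a continued fraction. With x_i = (sqrt(2030) + m_i)/d_i and (m_0, d_0) = (0, 1): a_0 = floor(sqrt(2030)) = 45, since 45^2 = 2025 <= 2030 < 2116 = 46^2.
Iterate m_{i+1} = d_i*a_i - m_i, d_{i+1} = (2030 - m_{i+1}^2)/d_i, a_{i+1} = floor((a_0 + m_{i+1})/d_{i+1}):
  m_1 = 1*45 - 0 = 45, d_1 = (2030 - 45^2)/1 = 5/1 = 5, a_1 = floor((45 + 45)/5) = 18.
  m_2 = 5*18 - 45 = 45, d_2 = (2030 - 45^2)/5 = 5/5 = 1, a_2 = floor((45 + 45)/1) = 90.
  m_3 = 1*90 - 45 = 45, d_3 = (2030 - 45^2)/1 = 5/1 = 5: (m_3, d_3) = (m_1, d_1) = (45, 5), so from here the quotients repeat a_1, a_2; the period length is 2.
So sqrt(2030) = [45; (18, 90)] with period length k = 2.
k is even, so the fundamental solution of x^2 - 2030y^2 = 1 is (p_{k-1}, q_{k-1}) = (p_1, q_1); compute convergents through index 1.
Convergents (p_i = a_i*p_{i-1} + p_{i-2}, q_i = a_i*q_{i-1} + q_{i-2} with p_{-2}=0, p_{-1}=1, q_{-2}=1, q_{-1}=0):
  i=0: a_0=45, p_0 = 45*1 + 0 = 45, q_0 = 45*0 + 1 = 1.
  i=1: a_1=18, p_1 = 18*45 + 1 = 811, q_1 = 18*1 + 0 = 18.
Check: 811^2 - 2030*18^2 = 657721 - 657720 = 1, so (x, y) = (811, 18) solves the equation, and by the theorem it is the least positive solution.

(x, y) = (811, 18)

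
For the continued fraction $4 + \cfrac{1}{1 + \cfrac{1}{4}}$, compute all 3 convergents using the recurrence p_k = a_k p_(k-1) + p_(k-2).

Using the convergent recurrence p_i = a_i*p_{i-1} + p_{i-2}, q_i = a_i*q_{i-1} + q_{i-2} with p_{-2}=0, p_{-1}=1, q_{-2}=1, q_{-1}=0:
  i=0: a_0=4, p_0 = 4*1 + 0 = 4, q_0 = 4*0 + 1 = 1.
  i=1: a_1=1, p_1 = 1*4 + 1 = 5, q_1 = 1*1 + 0 = 1.
  i=2: a_2=4, p_2 = 4*5 + 4 = 24, q_2 = 4*1 + 1 = 5.

4/1, 5/1, 24/5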